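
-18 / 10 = -9 / 5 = -1.80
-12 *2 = -24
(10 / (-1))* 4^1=-40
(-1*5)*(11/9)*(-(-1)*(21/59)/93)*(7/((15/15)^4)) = -2695/16461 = -0.16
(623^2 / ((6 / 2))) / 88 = 388129 / 264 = 1470.19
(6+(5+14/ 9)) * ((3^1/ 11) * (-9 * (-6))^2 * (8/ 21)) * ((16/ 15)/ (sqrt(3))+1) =520704 * sqrt(3)/ 385+292896/ 77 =6146.40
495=495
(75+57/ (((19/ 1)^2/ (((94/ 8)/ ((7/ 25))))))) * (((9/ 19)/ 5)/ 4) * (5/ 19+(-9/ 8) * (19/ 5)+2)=-3.89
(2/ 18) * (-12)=-4/ 3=-1.33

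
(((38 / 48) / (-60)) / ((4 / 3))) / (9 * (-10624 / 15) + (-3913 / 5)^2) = -95 / 5818448256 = -0.00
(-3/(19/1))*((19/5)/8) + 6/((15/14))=5.52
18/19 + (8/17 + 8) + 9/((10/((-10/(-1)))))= 5949/323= 18.42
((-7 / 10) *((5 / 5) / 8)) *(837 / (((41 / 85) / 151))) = -22926.91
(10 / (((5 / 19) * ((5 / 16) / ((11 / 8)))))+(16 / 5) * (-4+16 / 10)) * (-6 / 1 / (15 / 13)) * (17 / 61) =-1762696 / 7625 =-231.17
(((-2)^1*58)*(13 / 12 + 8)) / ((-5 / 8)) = 25288 / 15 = 1685.87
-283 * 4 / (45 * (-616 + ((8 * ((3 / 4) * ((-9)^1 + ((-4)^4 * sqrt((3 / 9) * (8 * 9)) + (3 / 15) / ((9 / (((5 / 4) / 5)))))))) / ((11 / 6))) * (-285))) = 1064733164 / 7450393813170795 + 1453596672 * sqrt(6) / 165564306959351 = 0.00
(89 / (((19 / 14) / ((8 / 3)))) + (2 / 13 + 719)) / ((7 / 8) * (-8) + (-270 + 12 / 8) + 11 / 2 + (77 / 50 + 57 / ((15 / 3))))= -33123850 / 9524073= -3.48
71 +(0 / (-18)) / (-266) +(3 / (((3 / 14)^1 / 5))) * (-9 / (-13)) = 1553 / 13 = 119.46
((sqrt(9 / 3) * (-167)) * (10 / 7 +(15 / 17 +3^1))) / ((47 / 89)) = -9393416 * sqrt(3) / 5593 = -2908.97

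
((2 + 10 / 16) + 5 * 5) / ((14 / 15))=3315 / 112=29.60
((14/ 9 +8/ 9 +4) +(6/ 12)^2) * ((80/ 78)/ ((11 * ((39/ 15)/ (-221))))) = -204850/ 3861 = -53.06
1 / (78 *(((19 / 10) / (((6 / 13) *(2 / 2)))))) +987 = 3169267 / 3211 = 987.00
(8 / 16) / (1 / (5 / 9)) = 5 / 18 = 0.28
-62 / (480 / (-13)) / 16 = 403 / 3840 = 0.10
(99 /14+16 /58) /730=0.01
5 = 5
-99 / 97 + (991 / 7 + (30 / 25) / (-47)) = 22422916 / 159565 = 140.53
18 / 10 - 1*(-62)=63.80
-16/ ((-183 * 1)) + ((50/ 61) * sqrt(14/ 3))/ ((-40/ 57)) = 16/ 183 - 95 * sqrt(42)/ 244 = -2.44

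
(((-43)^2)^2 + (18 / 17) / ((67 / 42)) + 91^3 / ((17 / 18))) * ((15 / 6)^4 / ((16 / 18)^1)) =27015872180625 / 145792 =185304215.46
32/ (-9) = -32/ 9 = -3.56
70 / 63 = 10 / 9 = 1.11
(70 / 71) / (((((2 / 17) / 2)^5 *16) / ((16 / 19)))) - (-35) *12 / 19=99419810 / 1349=73698.90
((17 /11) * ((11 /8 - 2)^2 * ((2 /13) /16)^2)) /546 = 425 /4157497344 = 0.00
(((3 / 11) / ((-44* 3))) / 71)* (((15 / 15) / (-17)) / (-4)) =-0.00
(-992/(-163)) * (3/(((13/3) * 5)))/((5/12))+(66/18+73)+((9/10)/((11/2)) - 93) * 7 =-571.17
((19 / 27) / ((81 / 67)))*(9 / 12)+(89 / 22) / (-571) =0.43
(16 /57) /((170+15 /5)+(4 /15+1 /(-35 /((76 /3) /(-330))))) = 92400 /57035777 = 0.00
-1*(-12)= 12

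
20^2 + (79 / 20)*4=2079 / 5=415.80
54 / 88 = 0.61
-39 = -39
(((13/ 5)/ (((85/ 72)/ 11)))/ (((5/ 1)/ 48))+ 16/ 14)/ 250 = 1738228/ 1859375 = 0.93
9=9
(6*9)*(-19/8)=-513/4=-128.25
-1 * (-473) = 473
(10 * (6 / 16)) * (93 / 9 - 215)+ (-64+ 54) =-1555 / 2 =-777.50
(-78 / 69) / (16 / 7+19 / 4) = -728 / 4531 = -0.16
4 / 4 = 1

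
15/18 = 0.83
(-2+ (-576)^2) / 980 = 165887 / 490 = 338.54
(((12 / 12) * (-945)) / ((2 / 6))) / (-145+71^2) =-315 / 544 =-0.58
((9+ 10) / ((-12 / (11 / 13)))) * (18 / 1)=-627 / 26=-24.12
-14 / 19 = -0.74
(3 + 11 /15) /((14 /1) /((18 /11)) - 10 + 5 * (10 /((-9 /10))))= -0.07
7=7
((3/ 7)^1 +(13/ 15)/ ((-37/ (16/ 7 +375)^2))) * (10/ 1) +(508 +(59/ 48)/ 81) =-231414409897/ 7048944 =-32829.66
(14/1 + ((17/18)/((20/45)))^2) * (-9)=-10665/64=-166.64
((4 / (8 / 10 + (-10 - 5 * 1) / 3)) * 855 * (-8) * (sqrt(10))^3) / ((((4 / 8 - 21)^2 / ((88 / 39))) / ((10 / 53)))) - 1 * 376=-376 + 535040000 * sqrt(10) / 8107463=-167.31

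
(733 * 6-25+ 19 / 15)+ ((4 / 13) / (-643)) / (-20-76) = 4374.27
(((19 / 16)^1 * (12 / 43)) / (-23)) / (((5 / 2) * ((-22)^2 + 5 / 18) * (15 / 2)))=-342 / 215527825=-0.00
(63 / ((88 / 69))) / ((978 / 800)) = 72450 / 1793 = 40.41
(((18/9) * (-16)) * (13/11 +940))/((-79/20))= 6625920/869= 7624.76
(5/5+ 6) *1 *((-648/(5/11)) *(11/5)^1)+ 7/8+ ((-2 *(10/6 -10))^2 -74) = -39149257/1800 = -21749.59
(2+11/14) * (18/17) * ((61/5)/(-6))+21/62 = -104376/18445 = -5.66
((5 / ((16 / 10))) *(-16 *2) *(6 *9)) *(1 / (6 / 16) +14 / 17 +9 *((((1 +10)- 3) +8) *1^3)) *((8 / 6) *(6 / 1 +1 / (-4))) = -103803600 / 17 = -6106094.12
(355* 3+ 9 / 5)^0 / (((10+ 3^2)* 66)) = 1 / 1254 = 0.00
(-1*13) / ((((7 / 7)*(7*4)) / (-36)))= 16.71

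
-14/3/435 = -14/1305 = -0.01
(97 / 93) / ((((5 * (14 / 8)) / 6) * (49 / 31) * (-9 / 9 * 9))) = -776 / 15435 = -0.05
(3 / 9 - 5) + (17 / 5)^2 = 517 / 75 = 6.89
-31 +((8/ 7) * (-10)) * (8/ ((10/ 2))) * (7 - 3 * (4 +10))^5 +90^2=960408069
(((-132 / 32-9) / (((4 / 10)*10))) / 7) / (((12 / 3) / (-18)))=135 / 64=2.11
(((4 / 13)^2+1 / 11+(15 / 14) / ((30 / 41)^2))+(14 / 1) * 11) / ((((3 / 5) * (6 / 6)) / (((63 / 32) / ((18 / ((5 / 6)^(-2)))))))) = 243895019 / 5948800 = 41.00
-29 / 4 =-7.25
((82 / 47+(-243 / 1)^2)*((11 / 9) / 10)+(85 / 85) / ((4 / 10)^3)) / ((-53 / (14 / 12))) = -159.22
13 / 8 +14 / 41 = 645 / 328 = 1.97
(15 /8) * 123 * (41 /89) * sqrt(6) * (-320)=-3025800 * sqrt(6) /89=-83277.15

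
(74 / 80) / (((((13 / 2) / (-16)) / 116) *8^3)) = -1073 / 2080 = -0.52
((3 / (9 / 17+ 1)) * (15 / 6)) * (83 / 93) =7055 / 1612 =4.38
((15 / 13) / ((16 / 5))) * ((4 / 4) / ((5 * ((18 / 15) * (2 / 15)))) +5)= 2.25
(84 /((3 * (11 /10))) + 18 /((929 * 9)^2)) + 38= 5421623584 /85441059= 63.45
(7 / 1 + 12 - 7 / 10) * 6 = 549 / 5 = 109.80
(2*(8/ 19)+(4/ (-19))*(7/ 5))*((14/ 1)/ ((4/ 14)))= 2548/ 95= 26.82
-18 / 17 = -1.06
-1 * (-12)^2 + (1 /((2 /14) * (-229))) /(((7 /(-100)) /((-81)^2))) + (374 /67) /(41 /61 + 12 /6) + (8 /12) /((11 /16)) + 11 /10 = 2249127452147 /825299970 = 2725.22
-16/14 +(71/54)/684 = -294991/258552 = -1.14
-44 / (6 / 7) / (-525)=22 / 225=0.10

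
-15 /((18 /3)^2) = -5 /12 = -0.42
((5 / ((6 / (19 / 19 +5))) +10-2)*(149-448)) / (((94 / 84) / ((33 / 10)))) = -2693691 / 235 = -11462.51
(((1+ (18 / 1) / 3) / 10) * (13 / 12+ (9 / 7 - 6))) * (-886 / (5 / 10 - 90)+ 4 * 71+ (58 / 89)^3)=-283054748275 / 378568353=-747.70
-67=-67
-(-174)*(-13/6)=-377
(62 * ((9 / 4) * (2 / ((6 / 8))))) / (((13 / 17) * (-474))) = -1054 / 1027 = -1.03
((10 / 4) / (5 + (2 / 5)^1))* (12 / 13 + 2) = 475 / 351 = 1.35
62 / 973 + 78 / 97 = 81908 / 94381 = 0.87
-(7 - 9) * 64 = 128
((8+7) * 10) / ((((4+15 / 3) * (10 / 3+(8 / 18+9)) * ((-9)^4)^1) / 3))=10 / 16767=0.00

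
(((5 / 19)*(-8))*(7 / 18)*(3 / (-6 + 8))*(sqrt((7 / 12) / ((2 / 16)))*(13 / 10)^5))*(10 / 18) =-2599051*sqrt(42) / 3078000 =-5.47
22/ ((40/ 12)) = 33/ 5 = 6.60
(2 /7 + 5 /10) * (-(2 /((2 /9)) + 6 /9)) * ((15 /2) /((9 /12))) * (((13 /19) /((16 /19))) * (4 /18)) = -20735 /1512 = -13.71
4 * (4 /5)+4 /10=18 /5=3.60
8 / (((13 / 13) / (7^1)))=56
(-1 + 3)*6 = 12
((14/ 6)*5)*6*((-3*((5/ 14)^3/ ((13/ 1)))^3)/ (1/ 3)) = -0.00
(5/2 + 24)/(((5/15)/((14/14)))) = 159/2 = 79.50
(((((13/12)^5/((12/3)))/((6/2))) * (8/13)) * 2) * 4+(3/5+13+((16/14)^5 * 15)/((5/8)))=239181003251/3920736960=61.00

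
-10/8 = -5/4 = -1.25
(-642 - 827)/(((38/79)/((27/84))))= -1044459/1064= -981.63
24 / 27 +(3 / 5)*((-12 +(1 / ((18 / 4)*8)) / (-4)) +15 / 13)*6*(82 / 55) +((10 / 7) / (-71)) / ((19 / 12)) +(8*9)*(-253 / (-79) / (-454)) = -114683698864417 / 1981293432300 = -57.88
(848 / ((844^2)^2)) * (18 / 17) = 477 / 269568243976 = 0.00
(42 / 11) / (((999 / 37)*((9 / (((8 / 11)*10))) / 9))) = 1120 / 1089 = 1.03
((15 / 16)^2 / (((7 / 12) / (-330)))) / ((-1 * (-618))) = -37125 / 46144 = -0.80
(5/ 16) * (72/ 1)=45/ 2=22.50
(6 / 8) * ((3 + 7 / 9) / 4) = 17 / 24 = 0.71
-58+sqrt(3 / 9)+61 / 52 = -2955 / 52+sqrt(3) / 3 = -56.25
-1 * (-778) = 778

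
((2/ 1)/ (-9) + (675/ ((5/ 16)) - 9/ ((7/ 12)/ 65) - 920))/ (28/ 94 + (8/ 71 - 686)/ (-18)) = 49808062/ 8073443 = 6.17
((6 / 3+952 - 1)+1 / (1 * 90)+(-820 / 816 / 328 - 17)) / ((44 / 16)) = 22913477 / 67320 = 340.37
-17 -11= -28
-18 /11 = -1.64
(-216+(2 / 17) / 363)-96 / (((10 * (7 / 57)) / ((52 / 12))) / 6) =-485632946 / 215985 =-2248.46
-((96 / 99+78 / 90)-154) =8369 / 55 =152.16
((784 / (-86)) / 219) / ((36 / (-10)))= 980 / 84753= 0.01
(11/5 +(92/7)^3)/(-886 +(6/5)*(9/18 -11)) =-3897213/1541099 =-2.53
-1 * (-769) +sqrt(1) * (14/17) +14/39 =510631/663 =770.18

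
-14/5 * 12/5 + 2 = -118/25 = -4.72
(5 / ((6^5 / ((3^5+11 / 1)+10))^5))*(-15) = -4026275 / 1190155742208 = -0.00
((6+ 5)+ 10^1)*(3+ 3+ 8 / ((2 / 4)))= 462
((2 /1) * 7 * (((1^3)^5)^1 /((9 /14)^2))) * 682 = 1871408 /81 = 23103.80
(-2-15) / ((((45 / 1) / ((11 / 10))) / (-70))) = 1309 / 45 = 29.09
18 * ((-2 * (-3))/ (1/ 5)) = 540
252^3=16003008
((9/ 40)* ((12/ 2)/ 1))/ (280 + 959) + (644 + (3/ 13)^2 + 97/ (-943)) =847679325223/ 1316371420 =643.95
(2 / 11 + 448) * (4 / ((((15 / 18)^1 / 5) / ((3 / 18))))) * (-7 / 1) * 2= -276080 / 11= -25098.18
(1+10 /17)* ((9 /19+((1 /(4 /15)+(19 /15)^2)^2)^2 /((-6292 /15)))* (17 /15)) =-7769727220799299 /2905016400000000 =-2.67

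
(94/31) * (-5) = -470/31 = -15.16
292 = 292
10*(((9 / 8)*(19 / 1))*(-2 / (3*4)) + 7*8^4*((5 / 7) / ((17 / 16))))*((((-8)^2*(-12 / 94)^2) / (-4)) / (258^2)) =-52419110 / 69435497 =-0.75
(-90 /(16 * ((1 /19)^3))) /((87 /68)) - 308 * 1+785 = -1721379 /58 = -29678.95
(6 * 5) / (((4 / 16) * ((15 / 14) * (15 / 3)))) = 112 / 5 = 22.40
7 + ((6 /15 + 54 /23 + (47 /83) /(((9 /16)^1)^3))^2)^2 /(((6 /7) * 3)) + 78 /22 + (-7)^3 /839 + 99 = 114856604211986760188614166858595494 /194720196709209546610891313563125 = 589.85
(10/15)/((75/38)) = 76/225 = 0.34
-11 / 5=-2.20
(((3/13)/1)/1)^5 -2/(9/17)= -12621775/3341637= -3.78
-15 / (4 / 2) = -15 / 2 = -7.50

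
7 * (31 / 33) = 217 / 33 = 6.58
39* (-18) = -702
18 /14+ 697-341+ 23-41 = 2375 /7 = 339.29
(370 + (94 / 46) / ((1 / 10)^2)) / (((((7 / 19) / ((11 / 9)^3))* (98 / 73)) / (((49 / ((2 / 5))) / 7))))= 60967353425 / 1643166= 37103.59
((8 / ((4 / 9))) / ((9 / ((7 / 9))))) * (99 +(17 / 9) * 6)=4634 / 27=171.63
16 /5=3.20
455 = 455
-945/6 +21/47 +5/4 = -29291/188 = -155.80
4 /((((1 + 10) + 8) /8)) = 32 /19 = 1.68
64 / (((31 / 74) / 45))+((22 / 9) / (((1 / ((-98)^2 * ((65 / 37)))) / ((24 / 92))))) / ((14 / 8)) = 1030661440 / 79143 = 13022.77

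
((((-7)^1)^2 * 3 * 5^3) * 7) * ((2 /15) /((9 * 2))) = 8575 /9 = 952.78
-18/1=-18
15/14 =1.07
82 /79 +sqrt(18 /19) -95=-7423 /79 +3 * sqrt(38) /19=-92.99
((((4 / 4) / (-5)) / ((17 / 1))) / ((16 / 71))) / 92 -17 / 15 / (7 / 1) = -426899 / 2627520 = -0.16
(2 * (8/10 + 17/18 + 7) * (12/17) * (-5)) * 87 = -91292/17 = -5370.12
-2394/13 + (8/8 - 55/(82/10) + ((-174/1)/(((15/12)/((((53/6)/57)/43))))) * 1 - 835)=-6697582889/6531915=-1025.36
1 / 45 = 0.02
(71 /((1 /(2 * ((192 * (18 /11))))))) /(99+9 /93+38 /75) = 570499200 /1273679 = 447.91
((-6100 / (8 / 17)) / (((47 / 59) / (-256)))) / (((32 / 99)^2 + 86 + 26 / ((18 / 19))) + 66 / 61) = 117052574601600 / 3221066933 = 36339.69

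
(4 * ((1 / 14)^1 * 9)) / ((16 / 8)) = 1.29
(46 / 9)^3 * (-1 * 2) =-194672 / 729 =-267.04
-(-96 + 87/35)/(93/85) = 18547/217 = 85.47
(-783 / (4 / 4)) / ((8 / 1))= -783 / 8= -97.88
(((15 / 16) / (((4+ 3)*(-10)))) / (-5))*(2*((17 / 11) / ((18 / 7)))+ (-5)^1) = -0.01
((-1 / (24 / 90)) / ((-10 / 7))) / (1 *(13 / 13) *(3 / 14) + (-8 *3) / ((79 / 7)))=-3871 / 2820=-1.37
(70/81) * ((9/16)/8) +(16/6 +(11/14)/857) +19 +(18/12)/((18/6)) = 76808365/3455424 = 22.23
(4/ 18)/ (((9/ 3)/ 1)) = 2/ 27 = 0.07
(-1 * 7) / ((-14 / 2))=1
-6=-6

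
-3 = -3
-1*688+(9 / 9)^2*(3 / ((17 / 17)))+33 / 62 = -42437 / 62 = -684.47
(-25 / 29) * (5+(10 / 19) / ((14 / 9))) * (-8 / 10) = 14200 / 3857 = 3.68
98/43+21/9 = 595/129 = 4.61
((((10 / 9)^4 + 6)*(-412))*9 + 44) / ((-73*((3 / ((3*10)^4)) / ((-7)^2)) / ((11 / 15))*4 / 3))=2776590543.89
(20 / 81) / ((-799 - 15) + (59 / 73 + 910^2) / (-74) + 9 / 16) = -864320 / 42019915347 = -0.00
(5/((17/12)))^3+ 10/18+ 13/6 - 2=3951869/88434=44.69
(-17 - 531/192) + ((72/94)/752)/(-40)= -13971943/706880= -19.77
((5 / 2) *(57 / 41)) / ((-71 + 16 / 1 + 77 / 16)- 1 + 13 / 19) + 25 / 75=499513 / 1888419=0.26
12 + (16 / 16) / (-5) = 59 / 5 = 11.80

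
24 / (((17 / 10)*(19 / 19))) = 240 / 17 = 14.12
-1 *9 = -9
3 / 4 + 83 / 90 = 301 / 180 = 1.67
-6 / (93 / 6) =-12 / 31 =-0.39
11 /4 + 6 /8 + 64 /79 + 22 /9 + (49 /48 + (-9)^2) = 1009909 /11376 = 88.78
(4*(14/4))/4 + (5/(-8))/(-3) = 89/24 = 3.71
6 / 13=0.46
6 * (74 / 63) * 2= 296 / 21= 14.10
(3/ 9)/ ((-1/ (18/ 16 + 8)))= -73/ 24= -3.04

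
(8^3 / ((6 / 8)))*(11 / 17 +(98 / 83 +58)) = 57628672 / 1411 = 40842.43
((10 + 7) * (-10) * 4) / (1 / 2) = -1360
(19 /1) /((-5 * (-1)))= 19 /5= 3.80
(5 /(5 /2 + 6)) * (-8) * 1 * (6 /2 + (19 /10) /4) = -278 /17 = -16.35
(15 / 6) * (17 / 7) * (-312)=-13260 / 7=-1894.29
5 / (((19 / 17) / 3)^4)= 33826005 / 130321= 259.56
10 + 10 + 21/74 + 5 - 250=-16629/74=-224.72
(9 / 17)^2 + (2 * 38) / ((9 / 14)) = 118.50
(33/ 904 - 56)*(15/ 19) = -758865/ 17176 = -44.18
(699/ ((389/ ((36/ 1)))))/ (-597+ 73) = -6291/ 50959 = -0.12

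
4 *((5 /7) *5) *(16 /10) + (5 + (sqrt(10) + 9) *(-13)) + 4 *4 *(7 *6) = 4080 /7-13 *sqrt(10) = 541.75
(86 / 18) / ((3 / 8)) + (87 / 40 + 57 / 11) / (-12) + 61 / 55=629011 / 47520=13.24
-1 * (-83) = 83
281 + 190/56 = 7963/28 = 284.39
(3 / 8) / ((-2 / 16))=-3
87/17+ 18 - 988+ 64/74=-606367/629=-964.02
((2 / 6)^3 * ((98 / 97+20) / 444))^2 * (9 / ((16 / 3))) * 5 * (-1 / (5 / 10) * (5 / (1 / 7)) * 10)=-908565875 / 50081020848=-0.02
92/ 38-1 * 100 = -1854/ 19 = -97.58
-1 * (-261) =261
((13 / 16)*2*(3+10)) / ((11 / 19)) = 3211 / 88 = 36.49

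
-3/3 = -1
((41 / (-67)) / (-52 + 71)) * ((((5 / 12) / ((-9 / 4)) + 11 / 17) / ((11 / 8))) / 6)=-34768 / 19282131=-0.00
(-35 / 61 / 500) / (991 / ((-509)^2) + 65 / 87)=-157780329 / 103251540200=-0.00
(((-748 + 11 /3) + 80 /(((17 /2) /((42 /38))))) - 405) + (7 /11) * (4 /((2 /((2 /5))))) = -60672188 /53295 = -1138.42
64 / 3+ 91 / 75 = 1691 / 75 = 22.55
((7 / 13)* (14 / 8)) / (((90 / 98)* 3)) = 2401 / 7020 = 0.34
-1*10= -10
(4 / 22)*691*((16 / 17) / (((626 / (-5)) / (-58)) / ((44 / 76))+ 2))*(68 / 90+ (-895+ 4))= -25689036128 / 1397961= -18376.07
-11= -11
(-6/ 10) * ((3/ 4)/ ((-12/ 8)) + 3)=-3/ 2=-1.50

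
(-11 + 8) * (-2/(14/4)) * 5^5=37500/7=5357.14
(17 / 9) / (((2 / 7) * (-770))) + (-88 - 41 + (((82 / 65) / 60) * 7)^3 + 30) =-8075239129817 / 81563625000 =-99.01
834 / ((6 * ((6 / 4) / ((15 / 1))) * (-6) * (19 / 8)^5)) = -22773760 / 7428297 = -3.07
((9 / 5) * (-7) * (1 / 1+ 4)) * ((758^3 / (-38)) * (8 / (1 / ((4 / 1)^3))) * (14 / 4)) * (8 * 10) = 1966736433070080 / 19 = 103512443845793.68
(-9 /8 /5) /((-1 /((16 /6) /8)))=3 /40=0.08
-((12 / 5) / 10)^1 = -6 / 25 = -0.24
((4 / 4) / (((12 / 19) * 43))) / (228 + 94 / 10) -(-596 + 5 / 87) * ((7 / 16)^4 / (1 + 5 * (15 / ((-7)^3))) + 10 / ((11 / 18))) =2796735885352274937 / 285972704264192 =9779.73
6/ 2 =3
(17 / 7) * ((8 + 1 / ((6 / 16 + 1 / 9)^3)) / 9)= 12176216 / 2701125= 4.51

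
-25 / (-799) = 25 / 799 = 0.03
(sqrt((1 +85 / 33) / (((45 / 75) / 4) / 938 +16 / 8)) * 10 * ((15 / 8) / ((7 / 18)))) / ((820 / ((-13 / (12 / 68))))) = -3315 * sqrt(171319323945) / 236920222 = -5.79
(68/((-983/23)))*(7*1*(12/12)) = -10948/983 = -11.14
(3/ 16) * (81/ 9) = 27/ 16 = 1.69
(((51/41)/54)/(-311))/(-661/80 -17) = 680/231927939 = 0.00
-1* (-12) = 12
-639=-639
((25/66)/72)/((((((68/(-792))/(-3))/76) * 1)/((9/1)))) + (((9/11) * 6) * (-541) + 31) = -934657/374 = -2499.08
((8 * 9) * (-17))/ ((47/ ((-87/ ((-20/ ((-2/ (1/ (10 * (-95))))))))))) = -10116360/ 47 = -215241.70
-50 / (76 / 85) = -2125 / 38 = -55.92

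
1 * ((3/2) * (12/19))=18/19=0.95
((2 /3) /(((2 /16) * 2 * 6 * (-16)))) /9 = -1 /324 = -0.00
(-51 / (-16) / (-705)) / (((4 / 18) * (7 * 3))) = -51 / 52640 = -0.00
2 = 2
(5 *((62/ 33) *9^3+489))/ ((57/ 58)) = 1976350/ 209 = 9456.22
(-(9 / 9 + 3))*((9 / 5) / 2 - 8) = 142 / 5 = 28.40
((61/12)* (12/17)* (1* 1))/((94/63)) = 3843/1598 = 2.40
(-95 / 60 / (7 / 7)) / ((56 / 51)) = -323 / 224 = -1.44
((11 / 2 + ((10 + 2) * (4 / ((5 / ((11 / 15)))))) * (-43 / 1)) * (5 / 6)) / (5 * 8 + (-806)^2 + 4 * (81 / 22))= -163471 / 428795880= -0.00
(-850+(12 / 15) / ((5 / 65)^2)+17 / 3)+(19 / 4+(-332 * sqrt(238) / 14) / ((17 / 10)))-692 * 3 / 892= -9455789 / 13380-1660 * sqrt(238) / 119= -921.91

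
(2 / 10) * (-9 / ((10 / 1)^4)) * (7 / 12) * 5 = -0.00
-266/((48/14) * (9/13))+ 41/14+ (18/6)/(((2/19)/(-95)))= -2129377/756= -2816.64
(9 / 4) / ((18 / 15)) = 15 / 8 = 1.88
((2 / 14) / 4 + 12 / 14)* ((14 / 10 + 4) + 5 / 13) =5.16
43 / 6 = 7.17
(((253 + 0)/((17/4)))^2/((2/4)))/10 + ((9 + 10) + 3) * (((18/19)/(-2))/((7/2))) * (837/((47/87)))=-3904.32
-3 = -3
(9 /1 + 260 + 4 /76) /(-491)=-5112 /9329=-0.55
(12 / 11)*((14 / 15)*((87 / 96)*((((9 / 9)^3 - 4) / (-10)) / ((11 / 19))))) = 11571 / 24200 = 0.48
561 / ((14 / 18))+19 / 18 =722.34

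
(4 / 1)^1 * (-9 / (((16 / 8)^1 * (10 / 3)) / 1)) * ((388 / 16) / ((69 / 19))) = -16587 / 460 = -36.06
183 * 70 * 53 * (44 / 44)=678930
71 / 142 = 1 / 2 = 0.50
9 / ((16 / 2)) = 9 / 8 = 1.12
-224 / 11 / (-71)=224 / 781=0.29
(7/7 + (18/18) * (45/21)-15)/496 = -83/3472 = -0.02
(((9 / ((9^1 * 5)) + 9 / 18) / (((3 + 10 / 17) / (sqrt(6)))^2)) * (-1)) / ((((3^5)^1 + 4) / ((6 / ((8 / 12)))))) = -54621 / 4595435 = -0.01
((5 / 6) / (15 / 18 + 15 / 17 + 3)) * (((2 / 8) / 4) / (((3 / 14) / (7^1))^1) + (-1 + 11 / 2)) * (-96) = -53380 / 481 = -110.98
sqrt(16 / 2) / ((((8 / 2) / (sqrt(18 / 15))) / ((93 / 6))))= 12.01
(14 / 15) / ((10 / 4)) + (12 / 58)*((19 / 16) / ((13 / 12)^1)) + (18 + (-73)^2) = 302406787 / 56550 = 5347.60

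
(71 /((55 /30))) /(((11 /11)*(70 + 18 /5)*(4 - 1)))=355 /2024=0.18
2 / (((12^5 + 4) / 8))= 4 / 62209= 0.00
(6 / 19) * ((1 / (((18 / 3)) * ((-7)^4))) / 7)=1 / 319333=0.00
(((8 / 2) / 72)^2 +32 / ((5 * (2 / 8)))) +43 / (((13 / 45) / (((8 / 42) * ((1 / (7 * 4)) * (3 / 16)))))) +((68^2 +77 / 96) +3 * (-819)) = 18109267597 / 8255520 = 2193.60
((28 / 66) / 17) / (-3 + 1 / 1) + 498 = 279371 / 561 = 497.99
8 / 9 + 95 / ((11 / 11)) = 863 / 9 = 95.89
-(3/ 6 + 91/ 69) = -1.82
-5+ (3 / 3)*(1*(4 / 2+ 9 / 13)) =-30 / 13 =-2.31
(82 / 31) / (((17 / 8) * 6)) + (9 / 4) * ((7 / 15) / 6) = 24187 / 63240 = 0.38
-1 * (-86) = 86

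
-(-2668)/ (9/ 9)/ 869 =2668/ 869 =3.07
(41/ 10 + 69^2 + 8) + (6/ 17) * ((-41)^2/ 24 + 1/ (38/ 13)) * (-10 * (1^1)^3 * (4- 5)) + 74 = 8229254/ 1615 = 5095.51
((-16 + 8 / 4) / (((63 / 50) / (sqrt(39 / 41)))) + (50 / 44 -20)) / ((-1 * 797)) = 100 * sqrt(1599) / 294093 + 415 / 17534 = 0.04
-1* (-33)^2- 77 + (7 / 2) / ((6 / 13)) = -13901 / 12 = -1158.42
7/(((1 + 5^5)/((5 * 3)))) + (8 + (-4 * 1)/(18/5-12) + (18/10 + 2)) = 1346813/109410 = 12.31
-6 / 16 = -3 / 8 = -0.38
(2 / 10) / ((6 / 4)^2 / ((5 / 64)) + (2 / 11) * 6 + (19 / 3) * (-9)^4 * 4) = 11 / 9143304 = 0.00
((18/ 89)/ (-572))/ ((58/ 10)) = -45/ 738166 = -0.00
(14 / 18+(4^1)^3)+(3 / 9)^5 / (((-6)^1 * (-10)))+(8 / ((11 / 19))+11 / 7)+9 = 100104737 / 1122660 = 89.17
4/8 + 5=11/2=5.50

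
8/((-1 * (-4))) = 2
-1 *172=-172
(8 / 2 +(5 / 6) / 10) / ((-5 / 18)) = -147 / 10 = -14.70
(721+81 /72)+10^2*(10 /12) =19331 /24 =805.46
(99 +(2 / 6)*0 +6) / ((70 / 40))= 60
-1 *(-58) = 58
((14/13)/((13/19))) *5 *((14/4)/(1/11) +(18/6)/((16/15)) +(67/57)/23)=325.52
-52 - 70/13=-746/13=-57.38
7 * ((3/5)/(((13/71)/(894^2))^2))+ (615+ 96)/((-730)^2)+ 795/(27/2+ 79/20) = 2515285054042894733449011/31430974900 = 80025677283172.49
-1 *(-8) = 8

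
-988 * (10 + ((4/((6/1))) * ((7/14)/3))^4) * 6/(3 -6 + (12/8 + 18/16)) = 1037178688/6561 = 158082.41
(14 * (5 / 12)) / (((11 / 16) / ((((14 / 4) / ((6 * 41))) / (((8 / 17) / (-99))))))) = -4165 / 164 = -25.40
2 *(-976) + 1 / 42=-81983 / 42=-1951.98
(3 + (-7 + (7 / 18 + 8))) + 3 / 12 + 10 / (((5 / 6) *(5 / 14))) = 6883 / 180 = 38.24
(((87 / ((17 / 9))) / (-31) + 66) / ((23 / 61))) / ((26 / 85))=10369695 / 18538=559.38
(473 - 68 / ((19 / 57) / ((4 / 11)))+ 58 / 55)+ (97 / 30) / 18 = 2376311 / 5940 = 400.05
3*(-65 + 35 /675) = -8768 /45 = -194.84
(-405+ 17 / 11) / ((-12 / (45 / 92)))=33285 / 2024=16.45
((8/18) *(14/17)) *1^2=56/153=0.37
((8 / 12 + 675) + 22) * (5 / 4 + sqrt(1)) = 6279 / 4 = 1569.75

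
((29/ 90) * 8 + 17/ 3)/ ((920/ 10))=371/ 4140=0.09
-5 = -5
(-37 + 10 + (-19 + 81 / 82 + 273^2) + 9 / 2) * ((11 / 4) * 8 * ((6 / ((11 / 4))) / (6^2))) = 12216112 / 123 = 99317.98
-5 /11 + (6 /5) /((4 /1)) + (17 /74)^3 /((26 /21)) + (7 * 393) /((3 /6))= 3188161820651 /579470320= 5501.86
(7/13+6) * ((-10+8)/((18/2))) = -170/117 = -1.45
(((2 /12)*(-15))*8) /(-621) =20 /621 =0.03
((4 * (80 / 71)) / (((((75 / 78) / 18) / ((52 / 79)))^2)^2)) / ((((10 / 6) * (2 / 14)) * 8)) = 58925878854340313088 / 1080256152734375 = 54548.06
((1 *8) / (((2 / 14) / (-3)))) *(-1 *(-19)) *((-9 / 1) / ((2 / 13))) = 186732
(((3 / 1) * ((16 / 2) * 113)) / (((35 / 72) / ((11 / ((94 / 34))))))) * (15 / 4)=27385776 / 329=83239.44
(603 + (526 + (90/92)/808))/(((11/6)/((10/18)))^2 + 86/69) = 3147203775/33831364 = 93.03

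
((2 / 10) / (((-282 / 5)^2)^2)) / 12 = 125 / 75888798912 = 0.00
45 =45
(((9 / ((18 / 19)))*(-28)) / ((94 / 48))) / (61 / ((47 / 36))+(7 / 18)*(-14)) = -3024 / 919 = -3.29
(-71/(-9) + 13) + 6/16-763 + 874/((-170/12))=-4916993/6120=-803.43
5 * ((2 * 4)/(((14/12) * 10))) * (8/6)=32/7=4.57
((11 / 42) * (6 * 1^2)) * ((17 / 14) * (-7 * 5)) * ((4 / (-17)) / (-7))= -110 / 49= -2.24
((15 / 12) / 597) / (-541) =-5 / 1291908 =-0.00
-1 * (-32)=32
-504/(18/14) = -392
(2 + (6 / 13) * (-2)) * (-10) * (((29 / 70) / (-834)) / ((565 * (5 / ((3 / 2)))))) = 29 / 10209550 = 0.00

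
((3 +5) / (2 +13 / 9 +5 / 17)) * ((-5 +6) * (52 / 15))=408 / 55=7.42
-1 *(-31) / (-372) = -1 / 12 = -0.08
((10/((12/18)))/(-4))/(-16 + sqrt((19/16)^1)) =5* sqrt(19)/1359 + 320/1359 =0.25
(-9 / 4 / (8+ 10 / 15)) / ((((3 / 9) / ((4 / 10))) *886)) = -81 / 230360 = -0.00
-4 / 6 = -2 / 3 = -0.67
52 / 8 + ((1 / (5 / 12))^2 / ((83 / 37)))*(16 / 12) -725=-2967567 / 4150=-715.08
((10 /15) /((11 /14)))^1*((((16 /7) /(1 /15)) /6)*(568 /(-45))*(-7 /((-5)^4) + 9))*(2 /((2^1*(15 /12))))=-408451072 /928125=-440.08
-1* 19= -19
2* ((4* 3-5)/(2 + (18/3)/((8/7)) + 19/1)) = 8/15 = 0.53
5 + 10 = 15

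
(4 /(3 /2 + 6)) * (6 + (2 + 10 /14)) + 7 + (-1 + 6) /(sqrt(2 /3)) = 5 * sqrt(6) /2 + 1223 /105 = 17.77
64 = 64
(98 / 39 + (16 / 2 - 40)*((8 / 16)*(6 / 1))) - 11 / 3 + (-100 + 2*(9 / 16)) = -20387 / 104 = -196.03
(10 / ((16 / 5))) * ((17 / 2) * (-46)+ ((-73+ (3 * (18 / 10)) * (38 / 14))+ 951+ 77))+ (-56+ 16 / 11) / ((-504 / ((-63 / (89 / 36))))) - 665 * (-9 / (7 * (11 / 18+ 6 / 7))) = 4843765599 / 2028488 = 2387.87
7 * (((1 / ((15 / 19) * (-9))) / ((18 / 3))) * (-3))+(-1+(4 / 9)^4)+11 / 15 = 17383 / 65610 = 0.26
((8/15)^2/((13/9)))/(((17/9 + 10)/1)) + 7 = 244001/34775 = 7.02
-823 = -823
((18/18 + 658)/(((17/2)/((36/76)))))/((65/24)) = 284688/20995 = 13.56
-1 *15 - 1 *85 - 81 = -181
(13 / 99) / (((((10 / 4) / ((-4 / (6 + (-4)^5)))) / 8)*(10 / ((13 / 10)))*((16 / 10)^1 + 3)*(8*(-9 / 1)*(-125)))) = 169 / 32596678125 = 0.00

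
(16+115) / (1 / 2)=262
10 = 10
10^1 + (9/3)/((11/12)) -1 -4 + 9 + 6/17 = 3296/187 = 17.63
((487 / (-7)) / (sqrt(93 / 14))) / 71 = -0.38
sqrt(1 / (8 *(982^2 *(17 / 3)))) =sqrt(102) / 66776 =0.00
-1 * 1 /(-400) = 1 /400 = 0.00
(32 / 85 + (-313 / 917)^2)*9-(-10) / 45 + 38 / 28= 7740149911 / 1286560170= 6.02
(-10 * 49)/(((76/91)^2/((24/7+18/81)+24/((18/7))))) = -118542515/12996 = -9121.46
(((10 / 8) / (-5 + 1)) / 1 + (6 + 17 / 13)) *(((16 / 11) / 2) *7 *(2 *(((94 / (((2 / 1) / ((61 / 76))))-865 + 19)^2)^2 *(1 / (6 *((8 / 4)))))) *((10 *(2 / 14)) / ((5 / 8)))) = 6906142268047710755285 / 1192697792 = 5790353863627.94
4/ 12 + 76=229/ 3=76.33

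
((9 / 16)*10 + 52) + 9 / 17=7909 / 136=58.15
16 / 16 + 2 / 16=9 / 8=1.12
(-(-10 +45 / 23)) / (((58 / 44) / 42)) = 170940 / 667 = 256.28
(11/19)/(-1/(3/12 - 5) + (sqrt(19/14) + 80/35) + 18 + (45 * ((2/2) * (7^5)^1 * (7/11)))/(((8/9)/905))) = 38861261908048888/32891751712716601745669633 - 5664736 * sqrt(266)/32891751712716601745669633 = 0.00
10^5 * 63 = 6300000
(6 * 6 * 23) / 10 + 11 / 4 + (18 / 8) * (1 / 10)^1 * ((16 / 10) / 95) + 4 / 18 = 7333849 / 85500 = 85.78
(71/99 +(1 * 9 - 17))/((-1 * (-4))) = -721/396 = -1.82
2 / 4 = 1 / 2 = 0.50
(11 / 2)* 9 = 99 / 2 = 49.50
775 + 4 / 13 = 10079 / 13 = 775.31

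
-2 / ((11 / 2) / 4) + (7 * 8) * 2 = 1216 / 11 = 110.55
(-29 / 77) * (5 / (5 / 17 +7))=-2465 / 9548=-0.26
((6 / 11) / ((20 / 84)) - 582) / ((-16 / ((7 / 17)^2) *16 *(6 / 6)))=0.38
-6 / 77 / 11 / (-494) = 3 / 209209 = 0.00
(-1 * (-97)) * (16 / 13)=1552 / 13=119.38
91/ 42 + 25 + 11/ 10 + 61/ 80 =6967/ 240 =29.03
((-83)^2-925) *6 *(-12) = -429408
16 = 16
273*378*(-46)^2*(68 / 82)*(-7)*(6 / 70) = -22272567408 / 205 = -108646670.28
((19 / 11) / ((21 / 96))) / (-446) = -304 / 17171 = -0.02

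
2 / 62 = 1 / 31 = 0.03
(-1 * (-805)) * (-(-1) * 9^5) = 47534445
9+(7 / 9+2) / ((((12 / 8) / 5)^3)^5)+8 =193588126.38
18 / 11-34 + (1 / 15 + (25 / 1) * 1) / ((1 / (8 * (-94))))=-3115612 / 165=-18882.50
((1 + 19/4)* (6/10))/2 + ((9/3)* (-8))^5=-318504891/40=-7962622.28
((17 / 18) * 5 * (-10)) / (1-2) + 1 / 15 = 47.29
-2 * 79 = -158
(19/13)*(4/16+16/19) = 83/52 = 1.60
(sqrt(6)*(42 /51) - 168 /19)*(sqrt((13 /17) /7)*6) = -144*sqrt(1547) /323 + 12*sqrt(9282) /289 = -13.53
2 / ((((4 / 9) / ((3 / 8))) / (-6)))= -81 / 8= -10.12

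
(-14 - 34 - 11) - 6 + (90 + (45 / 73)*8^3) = 24865 / 73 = 340.62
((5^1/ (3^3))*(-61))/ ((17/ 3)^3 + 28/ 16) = -1220/ 19841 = -0.06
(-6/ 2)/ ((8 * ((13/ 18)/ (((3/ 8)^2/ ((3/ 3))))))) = -243/ 3328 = -0.07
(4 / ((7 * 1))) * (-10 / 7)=-40 / 49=-0.82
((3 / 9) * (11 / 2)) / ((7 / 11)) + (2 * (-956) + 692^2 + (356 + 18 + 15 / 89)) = 1784255987 / 3738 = 477329.05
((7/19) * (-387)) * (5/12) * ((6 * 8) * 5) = -270900/19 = -14257.89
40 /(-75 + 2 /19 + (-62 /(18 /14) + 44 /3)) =-1368 /3709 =-0.37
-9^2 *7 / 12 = -189 / 4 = -47.25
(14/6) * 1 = 7/3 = 2.33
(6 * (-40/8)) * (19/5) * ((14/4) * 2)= -798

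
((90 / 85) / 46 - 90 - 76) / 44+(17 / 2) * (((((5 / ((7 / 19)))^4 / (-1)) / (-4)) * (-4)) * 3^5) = -2894336875006447 / 41306804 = -70069252.39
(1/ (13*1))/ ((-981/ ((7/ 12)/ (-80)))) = 7/ 12242880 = 0.00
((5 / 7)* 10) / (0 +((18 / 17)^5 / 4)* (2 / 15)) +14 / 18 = 178339429 / 1102248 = 161.80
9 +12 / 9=31 / 3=10.33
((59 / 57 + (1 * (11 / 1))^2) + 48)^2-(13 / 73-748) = 7034611231 / 237177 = 29659.75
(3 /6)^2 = 1 /4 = 0.25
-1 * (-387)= 387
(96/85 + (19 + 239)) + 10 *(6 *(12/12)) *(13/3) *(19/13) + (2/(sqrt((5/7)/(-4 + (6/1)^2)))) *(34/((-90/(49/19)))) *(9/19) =54326/85-6664 *sqrt(70)/9025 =632.95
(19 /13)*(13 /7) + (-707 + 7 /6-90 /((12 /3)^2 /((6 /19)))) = -1125013 /1596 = -704.90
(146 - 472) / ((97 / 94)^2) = -2880536 / 9409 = -306.15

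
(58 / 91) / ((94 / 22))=0.15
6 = 6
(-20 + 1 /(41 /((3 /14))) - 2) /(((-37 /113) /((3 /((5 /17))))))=685.17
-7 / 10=-0.70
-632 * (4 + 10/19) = -54352/19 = -2860.63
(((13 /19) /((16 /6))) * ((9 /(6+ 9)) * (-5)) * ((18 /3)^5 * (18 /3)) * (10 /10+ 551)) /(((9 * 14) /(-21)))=62775648 /19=3303981.47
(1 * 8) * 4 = 32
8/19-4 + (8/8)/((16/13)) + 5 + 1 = 983/304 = 3.23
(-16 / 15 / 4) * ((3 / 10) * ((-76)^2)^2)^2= -26712834898919.42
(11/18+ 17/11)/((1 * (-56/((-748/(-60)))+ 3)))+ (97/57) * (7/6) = 25760/47709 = 0.54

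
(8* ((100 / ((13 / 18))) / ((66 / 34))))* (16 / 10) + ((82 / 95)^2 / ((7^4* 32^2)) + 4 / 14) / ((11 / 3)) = 913.08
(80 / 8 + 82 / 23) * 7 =2184 / 23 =94.96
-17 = -17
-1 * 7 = -7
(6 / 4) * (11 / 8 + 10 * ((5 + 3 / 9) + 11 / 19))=27587 / 304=90.75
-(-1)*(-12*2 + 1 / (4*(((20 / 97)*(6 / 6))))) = -1823 / 80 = -22.79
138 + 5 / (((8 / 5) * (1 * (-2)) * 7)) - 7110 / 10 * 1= -64201 / 112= -573.22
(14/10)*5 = 7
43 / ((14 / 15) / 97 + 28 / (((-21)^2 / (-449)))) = -1313865 / 870766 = -1.51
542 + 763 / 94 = 51711 / 94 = 550.12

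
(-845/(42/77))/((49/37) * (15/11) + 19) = -3783065/50808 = -74.46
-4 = -4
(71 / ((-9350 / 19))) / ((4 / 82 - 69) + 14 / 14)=55309 / 26049100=0.00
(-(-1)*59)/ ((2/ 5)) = 295/ 2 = 147.50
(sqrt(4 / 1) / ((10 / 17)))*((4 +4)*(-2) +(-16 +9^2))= 833 / 5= 166.60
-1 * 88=-88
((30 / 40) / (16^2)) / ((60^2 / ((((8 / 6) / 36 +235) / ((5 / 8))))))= 3173 / 10368000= 0.00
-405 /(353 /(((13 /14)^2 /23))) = -68445 /1591324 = -0.04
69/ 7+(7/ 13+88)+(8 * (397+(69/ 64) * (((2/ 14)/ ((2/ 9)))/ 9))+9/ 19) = 90613027/ 27664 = 3275.49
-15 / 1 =-15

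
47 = 47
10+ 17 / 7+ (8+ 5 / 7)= 148 / 7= 21.14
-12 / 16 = -3 / 4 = -0.75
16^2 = 256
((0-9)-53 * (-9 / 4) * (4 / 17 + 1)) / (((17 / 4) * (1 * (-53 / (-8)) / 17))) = 75240 / 901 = 83.51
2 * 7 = 14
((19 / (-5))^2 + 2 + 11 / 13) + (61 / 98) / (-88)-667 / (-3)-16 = 223.61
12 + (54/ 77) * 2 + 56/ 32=4667/ 308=15.15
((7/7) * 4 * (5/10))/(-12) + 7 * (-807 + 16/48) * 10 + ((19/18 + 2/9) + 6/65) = -33032296/585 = -56465.46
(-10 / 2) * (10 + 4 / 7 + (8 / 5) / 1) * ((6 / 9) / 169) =-284 / 1183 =-0.24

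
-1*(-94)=94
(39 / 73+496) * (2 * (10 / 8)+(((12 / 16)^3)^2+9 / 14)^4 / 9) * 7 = 62476871539736313551455 / 7047851941858115584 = 8864.67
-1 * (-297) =297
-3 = -3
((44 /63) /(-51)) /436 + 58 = 20312575 /350217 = 58.00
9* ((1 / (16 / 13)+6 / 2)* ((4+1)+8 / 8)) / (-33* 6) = -183 / 176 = -1.04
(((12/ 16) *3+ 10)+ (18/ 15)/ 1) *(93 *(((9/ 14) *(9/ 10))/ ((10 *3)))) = 675459/ 28000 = 24.12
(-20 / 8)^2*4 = 25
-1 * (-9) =9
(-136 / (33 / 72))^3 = -34773663744 / 1331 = -26125968.25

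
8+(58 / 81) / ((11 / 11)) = 706 / 81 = 8.72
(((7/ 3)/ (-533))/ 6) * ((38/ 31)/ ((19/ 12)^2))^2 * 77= -0.01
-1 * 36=-36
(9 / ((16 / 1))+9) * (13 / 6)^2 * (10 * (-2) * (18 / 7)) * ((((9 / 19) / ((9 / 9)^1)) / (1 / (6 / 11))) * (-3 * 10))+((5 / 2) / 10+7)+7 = 104804241 / 5852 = 17909.13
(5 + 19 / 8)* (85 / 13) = 5015 / 104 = 48.22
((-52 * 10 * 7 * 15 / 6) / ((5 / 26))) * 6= -283920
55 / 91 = 0.60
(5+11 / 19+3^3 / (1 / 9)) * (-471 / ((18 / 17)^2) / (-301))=214296679 / 617652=346.95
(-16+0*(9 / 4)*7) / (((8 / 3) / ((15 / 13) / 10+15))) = -1179 / 13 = -90.69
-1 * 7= -7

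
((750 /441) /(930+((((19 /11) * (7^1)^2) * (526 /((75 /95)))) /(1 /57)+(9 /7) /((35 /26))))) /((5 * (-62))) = -1375 /805837407294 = -0.00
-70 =-70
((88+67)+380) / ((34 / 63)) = 991.32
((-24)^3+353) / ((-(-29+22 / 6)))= -2127 / 4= -531.75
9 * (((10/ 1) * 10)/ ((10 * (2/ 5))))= 225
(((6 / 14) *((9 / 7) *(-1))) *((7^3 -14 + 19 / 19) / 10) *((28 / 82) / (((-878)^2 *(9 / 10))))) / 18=-55 / 110621854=-0.00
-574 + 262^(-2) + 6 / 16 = -78751827 / 137288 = -573.62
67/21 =3.19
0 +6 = 6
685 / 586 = 1.17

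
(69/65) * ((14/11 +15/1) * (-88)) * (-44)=4347552/65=66885.42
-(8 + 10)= -18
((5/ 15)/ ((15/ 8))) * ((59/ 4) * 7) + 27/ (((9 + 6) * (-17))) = 13961/ 765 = 18.25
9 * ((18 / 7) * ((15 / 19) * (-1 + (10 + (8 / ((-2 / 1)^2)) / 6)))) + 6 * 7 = 212.53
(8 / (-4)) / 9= -2 / 9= -0.22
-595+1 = -594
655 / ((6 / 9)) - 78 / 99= 64793 / 66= 981.71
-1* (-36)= 36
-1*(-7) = 7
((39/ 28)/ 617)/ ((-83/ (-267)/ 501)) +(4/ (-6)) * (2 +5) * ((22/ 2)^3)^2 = -8267281.03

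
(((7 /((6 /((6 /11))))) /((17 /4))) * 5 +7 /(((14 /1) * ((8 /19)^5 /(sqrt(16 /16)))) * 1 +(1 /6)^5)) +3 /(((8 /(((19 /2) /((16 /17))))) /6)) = 5230578485357227 /85445096798336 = 61.22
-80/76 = -20/19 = -1.05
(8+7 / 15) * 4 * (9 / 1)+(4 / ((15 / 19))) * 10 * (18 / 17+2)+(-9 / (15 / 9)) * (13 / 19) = 441947 / 969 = 456.09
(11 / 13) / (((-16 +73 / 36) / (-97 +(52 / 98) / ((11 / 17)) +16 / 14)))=1844100 / 320411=5.76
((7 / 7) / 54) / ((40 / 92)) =23 / 540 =0.04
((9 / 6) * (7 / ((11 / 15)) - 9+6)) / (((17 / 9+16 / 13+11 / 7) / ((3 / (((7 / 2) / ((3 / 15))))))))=37908 / 105655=0.36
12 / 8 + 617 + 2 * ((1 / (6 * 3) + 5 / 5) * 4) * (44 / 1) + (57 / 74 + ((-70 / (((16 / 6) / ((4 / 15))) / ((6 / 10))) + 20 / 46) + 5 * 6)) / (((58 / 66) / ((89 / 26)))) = 63249226699 / 57748860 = 1095.25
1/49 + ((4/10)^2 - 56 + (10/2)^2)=-30.82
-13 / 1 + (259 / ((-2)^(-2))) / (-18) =-635 / 9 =-70.56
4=4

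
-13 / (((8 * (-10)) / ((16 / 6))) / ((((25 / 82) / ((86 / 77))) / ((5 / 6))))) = 1001 / 7052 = 0.14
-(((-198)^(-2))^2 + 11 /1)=-16906489777 /1536953616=-11.00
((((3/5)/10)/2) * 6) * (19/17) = 171/850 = 0.20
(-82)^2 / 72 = 1681 / 18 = 93.39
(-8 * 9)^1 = -72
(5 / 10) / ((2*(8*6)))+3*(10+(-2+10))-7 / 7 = 10177 / 192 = 53.01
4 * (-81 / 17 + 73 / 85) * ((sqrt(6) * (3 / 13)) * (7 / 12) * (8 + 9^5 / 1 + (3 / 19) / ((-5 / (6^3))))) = -13037098508 * sqrt(6) / 104975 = -304208.04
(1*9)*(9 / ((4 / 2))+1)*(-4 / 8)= -99 / 4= -24.75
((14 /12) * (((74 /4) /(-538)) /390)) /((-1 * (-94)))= -259 /236676960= -0.00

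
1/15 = 0.07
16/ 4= 4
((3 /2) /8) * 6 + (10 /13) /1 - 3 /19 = 3431 /1976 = 1.74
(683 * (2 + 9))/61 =7513/61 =123.16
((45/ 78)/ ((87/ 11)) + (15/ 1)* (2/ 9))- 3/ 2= 2156/ 1131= 1.91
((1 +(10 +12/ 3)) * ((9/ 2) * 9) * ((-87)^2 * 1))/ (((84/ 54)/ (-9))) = -744903135/ 28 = -26603683.39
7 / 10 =0.70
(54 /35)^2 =2916 /1225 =2.38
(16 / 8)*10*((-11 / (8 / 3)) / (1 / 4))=-330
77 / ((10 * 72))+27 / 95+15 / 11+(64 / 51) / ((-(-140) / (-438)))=-38880997 / 17907120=-2.17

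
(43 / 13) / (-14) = -0.24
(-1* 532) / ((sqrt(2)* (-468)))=133* sqrt(2) / 234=0.80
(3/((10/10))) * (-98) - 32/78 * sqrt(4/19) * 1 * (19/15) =-294 - 32 * sqrt(19)/585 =-294.24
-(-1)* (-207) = -207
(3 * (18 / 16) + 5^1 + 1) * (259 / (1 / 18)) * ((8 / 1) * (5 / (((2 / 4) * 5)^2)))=279720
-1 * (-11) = 11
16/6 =8/3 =2.67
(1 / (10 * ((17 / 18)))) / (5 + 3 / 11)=0.02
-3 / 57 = -1 / 19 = -0.05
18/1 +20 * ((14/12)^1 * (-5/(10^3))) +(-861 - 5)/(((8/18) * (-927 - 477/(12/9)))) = 664643/34260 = 19.40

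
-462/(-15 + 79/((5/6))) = -110/19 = -5.79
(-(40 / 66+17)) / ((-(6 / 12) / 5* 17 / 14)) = 81340 / 561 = 144.99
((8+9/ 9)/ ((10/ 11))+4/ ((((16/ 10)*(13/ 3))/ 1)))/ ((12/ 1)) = 227/ 260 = 0.87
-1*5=-5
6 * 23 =138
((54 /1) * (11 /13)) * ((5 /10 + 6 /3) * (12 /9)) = 1980 /13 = 152.31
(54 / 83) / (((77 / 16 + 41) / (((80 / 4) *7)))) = 1.99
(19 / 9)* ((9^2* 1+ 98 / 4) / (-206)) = -4009 / 3708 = -1.08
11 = 11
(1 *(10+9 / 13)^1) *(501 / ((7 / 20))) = 15305.27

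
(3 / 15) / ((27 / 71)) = 71 / 135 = 0.53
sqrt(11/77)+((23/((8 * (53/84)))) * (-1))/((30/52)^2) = -54418/3975+sqrt(7)/7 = -13.31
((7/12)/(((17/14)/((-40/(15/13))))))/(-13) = 196/153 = 1.28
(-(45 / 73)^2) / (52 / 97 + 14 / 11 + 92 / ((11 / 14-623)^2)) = -163955305386675 / 780541697766746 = -0.21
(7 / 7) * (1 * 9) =9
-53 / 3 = -17.67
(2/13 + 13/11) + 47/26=899/286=3.14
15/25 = 3/5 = 0.60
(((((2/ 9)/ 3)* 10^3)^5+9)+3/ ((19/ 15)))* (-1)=-608000003099363912/ 272629233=-2230135031.41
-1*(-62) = 62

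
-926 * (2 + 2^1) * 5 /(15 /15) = -18520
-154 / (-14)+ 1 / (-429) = 4718 / 429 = 11.00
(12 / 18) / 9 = 2 / 27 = 0.07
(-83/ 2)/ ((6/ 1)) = -83/ 12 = -6.92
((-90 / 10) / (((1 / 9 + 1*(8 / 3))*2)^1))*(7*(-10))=567 / 5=113.40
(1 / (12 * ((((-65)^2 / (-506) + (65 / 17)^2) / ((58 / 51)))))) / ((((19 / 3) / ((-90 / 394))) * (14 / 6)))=-1122561 / 4804346365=-0.00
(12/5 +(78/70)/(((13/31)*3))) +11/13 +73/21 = 2077/273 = 7.61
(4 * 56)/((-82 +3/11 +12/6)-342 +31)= -0.57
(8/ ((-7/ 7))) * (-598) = 4784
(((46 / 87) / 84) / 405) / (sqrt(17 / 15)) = 23*sqrt(255) / 25157790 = 0.00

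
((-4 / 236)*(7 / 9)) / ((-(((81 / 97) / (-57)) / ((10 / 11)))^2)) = 2377654300 / 46838979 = 50.76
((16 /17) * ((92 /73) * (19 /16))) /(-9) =-1748 /11169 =-0.16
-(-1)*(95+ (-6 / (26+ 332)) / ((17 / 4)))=289073 / 3043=95.00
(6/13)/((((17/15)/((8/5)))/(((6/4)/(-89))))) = -216/19669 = -0.01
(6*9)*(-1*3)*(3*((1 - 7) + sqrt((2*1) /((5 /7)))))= 2916 - 486*sqrt(70) /5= 2102.77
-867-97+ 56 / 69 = -963.19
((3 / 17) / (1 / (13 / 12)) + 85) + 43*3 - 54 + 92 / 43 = 474655 / 2924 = 162.33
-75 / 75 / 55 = -1 / 55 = -0.02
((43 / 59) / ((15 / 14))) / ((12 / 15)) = 301 / 354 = 0.85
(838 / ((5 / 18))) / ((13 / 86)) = 1297224 / 65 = 19957.29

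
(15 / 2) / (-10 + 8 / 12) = -45 / 56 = -0.80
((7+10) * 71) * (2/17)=142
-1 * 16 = -16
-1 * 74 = -74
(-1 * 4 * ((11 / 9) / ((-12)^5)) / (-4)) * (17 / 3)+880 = 5912248133 / 6718464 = 880.00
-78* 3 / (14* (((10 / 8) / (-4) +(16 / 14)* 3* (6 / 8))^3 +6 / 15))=-117411840 / 83781241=-1.40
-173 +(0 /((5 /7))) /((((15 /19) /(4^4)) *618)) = -173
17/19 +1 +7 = 169/19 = 8.89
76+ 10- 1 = 85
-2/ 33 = -0.06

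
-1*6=-6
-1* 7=-7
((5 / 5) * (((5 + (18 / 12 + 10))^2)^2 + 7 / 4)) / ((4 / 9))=10673541 / 64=166774.08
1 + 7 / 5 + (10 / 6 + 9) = 13.07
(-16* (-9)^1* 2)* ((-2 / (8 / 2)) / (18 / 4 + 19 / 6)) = -432 / 23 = -18.78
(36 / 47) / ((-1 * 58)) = -18 / 1363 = -0.01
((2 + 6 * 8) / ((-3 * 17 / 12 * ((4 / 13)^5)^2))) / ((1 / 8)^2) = -3446462296225 / 34816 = -98990759.89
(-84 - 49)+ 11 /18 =-2383 /18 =-132.39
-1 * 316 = -316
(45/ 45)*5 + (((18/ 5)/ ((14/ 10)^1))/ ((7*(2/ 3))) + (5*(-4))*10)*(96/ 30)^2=-2495763/ 1225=-2037.36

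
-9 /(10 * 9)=-1 /10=-0.10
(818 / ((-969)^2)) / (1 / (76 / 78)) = 1636 / 1927341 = 0.00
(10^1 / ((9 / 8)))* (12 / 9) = 320 / 27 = 11.85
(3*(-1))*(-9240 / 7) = 3960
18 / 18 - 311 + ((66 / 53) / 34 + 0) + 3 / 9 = -836930 / 2703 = -309.63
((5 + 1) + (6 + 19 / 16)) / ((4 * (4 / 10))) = 1055 / 128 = 8.24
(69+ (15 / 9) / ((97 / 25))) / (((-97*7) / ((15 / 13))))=-101020 / 856219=-0.12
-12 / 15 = -4 / 5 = -0.80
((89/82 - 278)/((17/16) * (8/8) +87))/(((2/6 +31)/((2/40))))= -68121/13575715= -0.01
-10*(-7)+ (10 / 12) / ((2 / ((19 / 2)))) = 73.96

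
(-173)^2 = 29929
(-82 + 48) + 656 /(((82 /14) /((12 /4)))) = 302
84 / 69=28 / 23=1.22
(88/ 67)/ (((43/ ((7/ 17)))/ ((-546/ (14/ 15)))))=-360360/ 48977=-7.36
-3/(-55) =3/55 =0.05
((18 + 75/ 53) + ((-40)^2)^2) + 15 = 2560034.42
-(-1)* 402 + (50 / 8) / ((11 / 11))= 1633 / 4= 408.25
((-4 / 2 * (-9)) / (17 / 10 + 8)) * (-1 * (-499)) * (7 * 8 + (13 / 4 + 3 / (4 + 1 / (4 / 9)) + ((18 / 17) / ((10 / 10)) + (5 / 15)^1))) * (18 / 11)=8399687958 / 90695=92614.68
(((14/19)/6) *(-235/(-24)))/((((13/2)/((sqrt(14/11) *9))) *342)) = 1645 *sqrt(154)/3716856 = 0.01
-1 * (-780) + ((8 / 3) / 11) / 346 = 4453024 / 5709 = 780.00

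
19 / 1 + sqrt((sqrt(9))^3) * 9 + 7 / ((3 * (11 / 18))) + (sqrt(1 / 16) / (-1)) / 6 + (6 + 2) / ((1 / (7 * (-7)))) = -97475 / 264 + 27 * sqrt(3) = -322.46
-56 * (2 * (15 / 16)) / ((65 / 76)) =-1596 / 13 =-122.77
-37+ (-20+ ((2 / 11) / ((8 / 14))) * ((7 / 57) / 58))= -4145675 / 72732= -57.00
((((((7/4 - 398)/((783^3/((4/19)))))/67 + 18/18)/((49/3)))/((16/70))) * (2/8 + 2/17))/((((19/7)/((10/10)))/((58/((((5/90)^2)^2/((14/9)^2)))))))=14971998435667000/28009924659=534524.77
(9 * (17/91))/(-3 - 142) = -153/13195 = -0.01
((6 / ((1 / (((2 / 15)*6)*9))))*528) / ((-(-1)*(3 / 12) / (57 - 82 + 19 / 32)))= -11133936 / 5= -2226787.20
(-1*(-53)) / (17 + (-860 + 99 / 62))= -3286 / 52167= -0.06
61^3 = 226981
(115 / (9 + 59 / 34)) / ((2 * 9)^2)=391 / 11826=0.03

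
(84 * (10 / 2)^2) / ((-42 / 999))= -49950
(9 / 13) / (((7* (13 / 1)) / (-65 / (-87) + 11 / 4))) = 3651 / 137228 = 0.03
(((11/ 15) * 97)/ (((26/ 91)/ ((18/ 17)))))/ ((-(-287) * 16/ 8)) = 0.46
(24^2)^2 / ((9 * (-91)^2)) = 36864 / 8281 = 4.45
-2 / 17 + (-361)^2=2215455 / 17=130320.88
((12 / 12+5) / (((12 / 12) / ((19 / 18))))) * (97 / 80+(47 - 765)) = -1089517 / 240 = -4539.65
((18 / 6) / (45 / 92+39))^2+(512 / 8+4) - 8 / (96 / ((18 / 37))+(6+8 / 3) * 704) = 235562329341 / 3463922602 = 68.00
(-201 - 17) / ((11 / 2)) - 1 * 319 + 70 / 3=-11065 / 33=-335.30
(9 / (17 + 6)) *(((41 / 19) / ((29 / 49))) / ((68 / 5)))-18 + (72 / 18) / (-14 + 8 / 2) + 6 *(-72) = -1940240503 / 4308820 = -450.30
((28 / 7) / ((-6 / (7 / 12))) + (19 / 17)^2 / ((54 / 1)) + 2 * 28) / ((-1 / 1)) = -434114 / 7803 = -55.63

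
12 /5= 2.40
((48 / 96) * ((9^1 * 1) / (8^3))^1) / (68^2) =9 / 4734976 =0.00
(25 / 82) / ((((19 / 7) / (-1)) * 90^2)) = -7 / 504792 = -0.00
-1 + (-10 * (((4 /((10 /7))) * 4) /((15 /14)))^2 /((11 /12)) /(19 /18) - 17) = -29973738 /26125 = -1147.32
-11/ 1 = -11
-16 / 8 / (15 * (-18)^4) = -1 / 787320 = -0.00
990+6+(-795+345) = 546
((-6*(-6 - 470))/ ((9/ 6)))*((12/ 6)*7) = 26656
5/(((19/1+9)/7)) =1.25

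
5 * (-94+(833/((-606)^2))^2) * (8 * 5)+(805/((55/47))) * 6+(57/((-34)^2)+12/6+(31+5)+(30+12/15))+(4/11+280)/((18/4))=-14541.39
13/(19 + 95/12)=156/323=0.48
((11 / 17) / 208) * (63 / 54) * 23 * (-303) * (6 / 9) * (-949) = 13057583 / 816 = 16001.94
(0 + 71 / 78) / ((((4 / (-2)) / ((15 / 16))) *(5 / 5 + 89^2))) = -355 / 6591104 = -0.00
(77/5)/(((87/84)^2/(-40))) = -482944/841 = -574.25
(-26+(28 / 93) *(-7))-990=-94684 / 93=-1018.11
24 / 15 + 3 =23 / 5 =4.60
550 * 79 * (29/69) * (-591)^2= 146703841350/23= 6378427884.78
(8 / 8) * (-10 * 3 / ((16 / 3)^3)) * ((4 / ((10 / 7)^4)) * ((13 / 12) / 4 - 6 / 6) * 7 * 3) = 9529569 / 3276800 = 2.91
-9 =-9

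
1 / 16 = 0.06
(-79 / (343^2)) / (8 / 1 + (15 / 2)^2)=-316 / 30235793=-0.00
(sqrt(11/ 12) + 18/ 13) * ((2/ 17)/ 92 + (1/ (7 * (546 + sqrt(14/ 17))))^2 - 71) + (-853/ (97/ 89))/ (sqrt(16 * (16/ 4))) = -1511881745449556233351/ 7708290222327392152 - 54250470669005869 * sqrt(33)/ 4584629394722874 - 918 * sqrt(238)/ 44947347007087 - 221 * sqrt(7854)/ 89894694014174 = -264.11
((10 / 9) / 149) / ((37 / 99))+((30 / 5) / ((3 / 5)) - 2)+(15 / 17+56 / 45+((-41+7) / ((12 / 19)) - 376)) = -419.69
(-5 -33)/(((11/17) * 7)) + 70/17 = -5592/1309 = -4.27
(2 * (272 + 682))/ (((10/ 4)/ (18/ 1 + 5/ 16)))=139761/ 10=13976.10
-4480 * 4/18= -8960/9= -995.56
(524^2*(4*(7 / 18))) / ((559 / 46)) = 176826944 / 5031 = 35147.47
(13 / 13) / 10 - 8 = -79 / 10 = -7.90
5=5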